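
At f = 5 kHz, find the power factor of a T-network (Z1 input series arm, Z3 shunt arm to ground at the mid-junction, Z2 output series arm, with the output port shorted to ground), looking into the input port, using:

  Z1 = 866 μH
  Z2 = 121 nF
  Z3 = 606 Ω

Step 1 — Angular frequency: ω = 2π·f = 2π·5000 = 3.142e+04 rad/s.
Step 2 — Component impedances:
  Z1: Z = jωL = j·3.142e+04·0.000866 = 0 + j27.21 Ω
  Z2: Z = 1/(jωC) = -j/(ω·C) = 0 - j263.1 Ω
  Z3: Z = R = 606 Ω
Step 3 — With the output port shorted to ground, the output series arm Z2 runs from the junction to ground; the shunt arm Z3 also runs from the junction to ground. They appear in parallel: Z3 || Z2 = 96.09 - j221.4 Ω.
Step 4 — Series with input arm Z1: Z_in = Z1 + (Z3 || Z2) = 96.09 - j194.1 Ω = 216.6∠-63.7° Ω.
Step 5 — Power factor: PF = cos(φ) = Re(Z)/|Z| = 96.09/216.6 = 0.4436.
Step 6 — Type: Im(Z) = -194.1 ⇒ leading (phase φ = -63.7°).

PF = 0.4436 (leading, φ = -63.7°)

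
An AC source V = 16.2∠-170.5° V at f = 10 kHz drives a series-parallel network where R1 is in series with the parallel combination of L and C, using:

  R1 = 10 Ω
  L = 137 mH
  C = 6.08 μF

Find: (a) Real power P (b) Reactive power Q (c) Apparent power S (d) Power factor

Step 1 — Angular frequency: ω = 2π·f = 2π·1e+04 = 6.283e+04 rad/s.
Step 2 — Component impedances:
  R1: Z = R = 10 Ω
  L: Z = jωL = j·6.283e+04·0.137 = 0 + j8608 Ω
  C: Z = 1/(jωC) = -j/(ω·C) = 0 - j2.618 Ω
Step 3 — Parallel branch: L || C = 1/(1/L + 1/C) = 0 - j2.618 Ω.
Step 4 — Series with R1: Z_total = R1 + (L || C) = 10 - j2.618 Ω = 10.34∠-14.7° Ω.
Step 5 — Source phasor: V = 16.2∠-170.5° V = -15.98 - j2.674 V.
Step 6 — Current: I = V / Z = -1.43 - j0.6418 A = 1.567∠-155.8° A.
Step 7 — Complex power: S = V·I* = 24.56 - j6.431 VA.
Step 8 — Real power: P = Re(S) = 24.56 W.
Step 9 — Reactive power: Q = Im(S) = -6.431 VAR.
Step 10 — Apparent power: |S| = 25.39 VA.
Step 11 — Power factor: PF = P/|S| = 0.9674 (leading).

(a) P = 24.56 W  (b) Q = -6.431 VAR  (c) S = 25.39 VA  (d) PF = 0.9674 (leading)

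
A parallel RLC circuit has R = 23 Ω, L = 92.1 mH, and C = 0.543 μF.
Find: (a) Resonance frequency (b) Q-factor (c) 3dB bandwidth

Step 1 — Resonance: ω₀ = 1/√(LC) = 1/√(0.0921·5.43e-07) = 4472 rad/s.
Step 2 — f₀ = ω₀/(2π) = 711.7 Hz.
Step 3 — Parallel Q: Q = R/(ω₀L) = 23/(4472·0.0921) = 0.05585.
Step 4 — Bandwidth: Δω = ω₀/Q = 8.007e+04 rad/s; BW = Δω/(2π) = 1.274e+04 Hz.

(a) f₀ = 711.7 Hz  (b) Q = 0.05585  (c) BW = 1.274e+04 Hz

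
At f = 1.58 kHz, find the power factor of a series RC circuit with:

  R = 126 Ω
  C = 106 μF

Step 1 — Angular frequency: ω = 2π·f = 2π·1580 = 9927 rad/s.
Step 2 — Component impedances:
  R: Z = R = 126 Ω
  C: Z = 1/(jωC) = -j/(ω·C) = 0 - j0.9503 Ω
Step 3 — Series combination: Z_total = R + C = 126 - j0.9503 Ω = 126∠-0.4° Ω.
Step 4 — Power factor: PF = cos(φ) = Re(Z)/|Z| = 126/126 = 1.
Step 5 — Type: Im(Z) = -0.9503 ⇒ leading (phase φ = -0.4°).

PF = 1 (leading, φ = -0.4°)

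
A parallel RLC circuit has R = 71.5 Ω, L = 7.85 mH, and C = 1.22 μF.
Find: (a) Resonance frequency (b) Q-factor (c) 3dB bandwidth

Step 1 — Resonance: ω₀ = 1/√(LC) = 1/√(0.00785·1.22e-06) = 1.022e+04 rad/s.
Step 2 — f₀ = ω₀/(2π) = 1626 Hz.
Step 3 — Parallel Q: Q = R/(ω₀L) = 71.5/(1.022e+04·0.00785) = 0.8914.
Step 4 — Bandwidth: Δω = ω₀/Q = 1.146e+04 rad/s; BW = Δω/(2π) = 1825 Hz.

(a) f₀ = 1626 Hz  (b) Q = 0.8914  (c) BW = 1825 Hz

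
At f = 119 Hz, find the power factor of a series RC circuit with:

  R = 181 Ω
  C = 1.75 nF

Step 1 — Angular frequency: ω = 2π·f = 2π·119 = 747.7 rad/s.
Step 2 — Component impedances:
  R: Z = R = 181 Ω
  C: Z = 1/(jωC) = -j/(ω·C) = 0 - j7.642e+05 Ω
Step 3 — Series combination: Z_total = R + C = 181 - j7.642e+05 Ω = 7.642e+05∠-90.0° Ω.
Step 4 — Power factor: PF = cos(φ) = Re(Z)/|Z| = 181/7.642e+05 = 0.0002368.
Step 5 — Type: Im(Z) = -7.642e+05 ⇒ leading (phase φ = -90.0°).

PF = 0.0002368 (leading, φ = -90.0°)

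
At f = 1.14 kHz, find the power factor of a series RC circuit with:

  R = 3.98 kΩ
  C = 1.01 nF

Step 1 — Angular frequency: ω = 2π·f = 2π·1140 = 7163 rad/s.
Step 2 — Component impedances:
  R: Z = R = 3980 Ω
  C: Z = 1/(jωC) = -j/(ω·C) = 0 - j1.382e+05 Ω
Step 3 — Series combination: Z_total = R + C = 3980 - j1.382e+05 Ω = 1.383e+05∠-88.4° Ω.
Step 4 — Power factor: PF = cos(φ) = Re(Z)/|Z| = 3980/1.383e+05 = 0.02878.
Step 5 — Type: Im(Z) = -1.382e+05 ⇒ leading (phase φ = -88.4°).

PF = 0.02878 (leading, φ = -88.4°)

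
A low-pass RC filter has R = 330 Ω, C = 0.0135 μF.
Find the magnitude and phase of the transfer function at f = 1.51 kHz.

Step 1 — Angular frequency: ω = 2π·1510 = 9488 rad/s.
Step 2 — Transfer function: H(jω) = 1/(1 + jωRC).
Step 3 — Denominator: 1 + jωRC = 1 + j·9488·330·1.35e-08 = 1 + j0.04227.
Step 4 — H = 0.9982 - j0.04219.
Step 5 — Magnitude: |H| = 0.9991 (-0.0 dB); phase: φ = -2.4°.

|H| = 0.9991 (-0.0 dB), φ = -2.4°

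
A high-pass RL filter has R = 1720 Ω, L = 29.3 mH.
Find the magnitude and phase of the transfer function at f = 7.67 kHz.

Step 1 — Angular frequency: ω = 2π·7670 = 4.819e+04 rad/s.
Step 2 — Transfer function: H(jω) = jωL/(R + jωL).
Step 3 — Numerator jωL = j·1412; denominator R + jωL = 1720 + j1412.
Step 4 — H = 0.4026 + j0.4904.
Step 5 — Magnitude: |H| = 0.6345 (-4.0 dB); phase: φ = 50.6°.

|H| = 0.6345 (-4.0 dB), φ = 50.6°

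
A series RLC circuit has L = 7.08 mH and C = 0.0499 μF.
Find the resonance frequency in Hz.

Step 1 — Resonance condition Im(Z)=0 gives ω₀ = 1/√(LC).
Step 2 — ω₀ = 1/√(0.00708·4.99e-08) = 5.32e+04 rad/s.
Step 3 — f₀ = ω₀/(2π) = 8467 Hz.

f₀ = 8467 Hz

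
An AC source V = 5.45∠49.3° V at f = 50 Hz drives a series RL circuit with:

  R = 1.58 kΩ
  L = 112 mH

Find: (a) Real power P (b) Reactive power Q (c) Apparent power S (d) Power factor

Step 1 — Angular frequency: ω = 2π·f = 2π·50 = 314.2 rad/s.
Step 2 — Component impedances:
  R: Z = R = 1580 Ω
  L: Z = jωL = j·314.2·0.112 = 0 + j35.19 Ω
Step 3 — Series combination: Z_total = R + L = 1580 + j35.19 Ω = 1580∠1.3° Ω.
Step 4 — Source phasor: V = 5.45∠49.3° V = 3.554 + j4.132 V.
Step 5 — Current: I = V / Z = 0.002306 + j0.002564 A = 0.003449∠48.0° A.
Step 6 — Complex power: S = V·I* = 0.01879 + j0.0004184 VA.
Step 7 — Real power: P = Re(S) = 0.01879 W.
Step 8 — Reactive power: Q = Im(S) = 0.0004184 VAR.
Step 9 — Apparent power: |S| = 0.01879 VA.
Step 10 — Power factor: PF = P/|S| = 0.9998 (lagging).

(a) P = 0.01879 W  (b) Q = 0.0004184 VAR  (c) S = 0.01879 VA  (d) PF = 0.9998 (lagging)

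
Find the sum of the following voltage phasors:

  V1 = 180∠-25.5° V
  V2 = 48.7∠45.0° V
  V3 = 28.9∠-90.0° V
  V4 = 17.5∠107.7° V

Step 1 — Convert each phasor to rectangular form:
  V1 = 180·(cos(-25.5°) + j·sin(-25.5°)) = 162.5 - j77.49 V
  V2 = 48.7·(cos(45.0°) + j·sin(45.0°)) = 34.44 + j34.44 V
  V3 = 28.9·(cos(-90.0°) + j·sin(-90.0°)) = 0 - j28.9 V
  V4 = 17.5·(cos(107.7°) + j·sin(107.7°)) = -5.321 + j16.67 V
Step 2 — Sum components: V_total = 191.6 - j55.28 V.
Step 3 — Convert to polar: |V_total| = 199.4 V, ∠V_total = -16.1°.

V_total = 199.4∠-16.1° V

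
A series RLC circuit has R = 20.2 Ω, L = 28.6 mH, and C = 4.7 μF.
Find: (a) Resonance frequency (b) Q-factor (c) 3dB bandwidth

Step 1 — Resonance condition Im(Z)=0 gives ω₀ = 1/√(LC).
Step 2 — ω₀ = 1/√(0.0286·4.7e-06) = 2728 rad/s.
Step 3 — f₀ = ω₀/(2π) = 434.1 Hz.
Step 4 — Series Q: Q = ω₀L/R = 2728·0.0286/20.2 = 3.862.
Step 5 — 3dB bandwidth: Δω = ω₀/Q = 706.3 rad/s; BW = Δω/(2π) = 112.4 Hz.

(a) f₀ = 434.1 Hz  (b) Q = 3.862  (c) BW = 112.4 Hz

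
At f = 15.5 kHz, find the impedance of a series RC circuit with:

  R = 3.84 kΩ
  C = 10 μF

Step 1 — Angular frequency: ω = 2π·f = 2π·1.55e+04 = 9.739e+04 rad/s.
Step 2 — Component impedances:
  R: Z = R = 3840 Ω
  C: Z = 1/(jωC) = -j/(ω·C) = 0 - j1.027 Ω
Step 3 — Series combination: Z_total = R + C = 3840 - j1.027 Ω = 3840∠-0.0° Ω.

Z = 3840 - j1.027 Ω = 3840∠-0.0° Ω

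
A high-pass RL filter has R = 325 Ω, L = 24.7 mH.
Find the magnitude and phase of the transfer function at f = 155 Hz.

Step 1 — Angular frequency: ω = 2π·155 = 973.9 rad/s.
Step 2 — Transfer function: H(jω) = jωL/(R + jωL).
Step 3 — Numerator jωL = j·24.06; denominator R + jωL = 325 + j24.06.
Step 4 — H = 0.005449 + j0.07361.
Step 5 — Magnitude: |H| = 0.07381 (-22.6 dB); phase: φ = 85.8°.

|H| = 0.07381 (-22.6 dB), φ = 85.8°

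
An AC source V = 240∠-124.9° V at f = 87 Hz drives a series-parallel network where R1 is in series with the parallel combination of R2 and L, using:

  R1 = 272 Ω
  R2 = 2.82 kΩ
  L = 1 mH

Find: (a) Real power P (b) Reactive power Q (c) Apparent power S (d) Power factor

Step 1 — Angular frequency: ω = 2π·f = 2π·87 = 546.6 rad/s.
Step 2 — Component impedances:
  R1: Z = R = 272 Ω
  R2: Z = R = 2820 Ω
  L: Z = jωL = j·546.6·0.001 = 0 + j0.5466 Ω
Step 3 — Parallel branch: R2 || L = 1/(1/R2 + 1/L) = 0.000106 + j0.5466 Ω.
Step 4 — Series with R1: Z_total = R1 + (R2 || L) = 272 + j0.5466 Ω = 272∠0.1° Ω.
Step 5 — Source phasor: V = 240∠-124.9° V = -137.3 - j196.8 V.
Step 6 — Current: I = V / Z = -0.5063 - j0.7226 A = 0.8824∠-125.0° A.
Step 7 — Complex power: S = V·I* = 211.8 + j0.4256 VA.
Step 8 — Real power: P = Re(S) = 211.8 W.
Step 9 — Reactive power: Q = Im(S) = 0.4256 VAR.
Step 10 — Apparent power: |S| = 211.8 VA.
Step 11 — Power factor: PF = P/|S| = 1 (lagging).

(a) P = 211.8 W  (b) Q = 0.4256 VAR  (c) S = 211.8 VA  (d) PF = 1 (lagging)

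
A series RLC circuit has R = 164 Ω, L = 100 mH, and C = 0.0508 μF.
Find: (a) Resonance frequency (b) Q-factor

Step 1 — Resonance condition Im(Z)=0 gives ω₀ = 1/√(LC).
Step 2 — ω₀ = 1/√(0.1·5.08e-08) = 1.403e+04 rad/s.
Step 3 — f₀ = ω₀/(2π) = 2233 Hz.
Step 4 — Series Q: Q = ω₀L/R = 1.403e+04·0.1/164 = 8.555.

(a) f₀ = 2233 Hz  (b) Q = 8.555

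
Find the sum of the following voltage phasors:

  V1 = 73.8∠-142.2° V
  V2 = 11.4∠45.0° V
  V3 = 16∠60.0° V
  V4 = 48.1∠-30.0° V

Step 1 — Convert each phasor to rectangular form:
  V1 = 73.8·(cos(-142.2°) + j·sin(-142.2°)) = -58.31 - j45.23 V
  V2 = 11.4·(cos(45.0°) + j·sin(45.0°)) = 8.061 + j8.061 V
  V3 = 16·(cos(60.0°) + j·sin(60.0°)) = 8 + j13.86 V
  V4 = 48.1·(cos(-30.0°) + j·sin(-30.0°)) = 41.66 - j24.05 V
Step 2 — Sum components: V_total = -0.5966 - j47.37 V.
Step 3 — Convert to polar: |V_total| = 47.37 V, ∠V_total = -90.7°.

V_total = 47.37∠-90.7° V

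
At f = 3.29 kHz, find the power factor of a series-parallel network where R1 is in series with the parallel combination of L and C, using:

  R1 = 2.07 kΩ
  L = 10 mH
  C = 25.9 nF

Step 1 — Angular frequency: ω = 2π·f = 2π·3290 = 2.067e+04 rad/s.
Step 2 — Component impedances:
  R1: Z = R = 2070 Ω
  L: Z = jωL = j·2.067e+04·0.01 = 0 + j206.7 Ω
  C: Z = 1/(jωC) = -j/(ω·C) = 0 - j1868 Ω
Step 3 — Parallel branch: L || C = 1/(1/L + 1/C) = 0 + j232.4 Ω.
Step 4 — Series with R1: Z_total = R1 + (L || C) = 2070 + j232.4 Ω = 2083∠6.4° Ω.
Step 5 — Power factor: PF = cos(φ) = Re(Z)/|Z| = 2070/2083 = 0.9938.
Step 6 — Type: Im(Z) = 232.4 ⇒ lagging (phase φ = 6.4°).

PF = 0.9938 (lagging, φ = 6.4°)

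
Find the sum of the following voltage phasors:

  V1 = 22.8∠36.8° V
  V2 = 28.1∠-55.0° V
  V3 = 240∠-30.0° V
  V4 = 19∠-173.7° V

Step 1 — Convert each phasor to rectangular form:
  V1 = 22.8·(cos(36.8°) + j·sin(36.8°)) = 18.26 + j13.66 V
  V2 = 28.1·(cos(-55.0°) + j·sin(-55.0°)) = 16.12 - j23.02 V
  V3 = 240·(cos(-30.0°) + j·sin(-30.0°)) = 207.8 - j120 V
  V4 = 19·(cos(-173.7°) + j·sin(-173.7°)) = -18.89 - j2.085 V
Step 2 — Sum components: V_total = 223.3 - j131.4 V.
Step 3 — Convert to polar: |V_total| = 259.1 V, ∠V_total = -30.5°.

V_total = 259.1∠-30.5° V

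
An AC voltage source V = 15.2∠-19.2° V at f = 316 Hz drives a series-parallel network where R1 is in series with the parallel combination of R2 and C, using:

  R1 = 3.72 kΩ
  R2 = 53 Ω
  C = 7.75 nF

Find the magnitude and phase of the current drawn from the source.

Step 1 — Angular frequency: ω = 2π·f = 2π·316 = 1985 rad/s.
Step 2 — Component impedances:
  R1: Z = R = 3720 Ω
  R2: Z = R = 53 Ω
  C: Z = 1/(jωC) = -j/(ω·C) = 0 - j6.499e+04 Ω
Step 3 — Parallel branch: R2 || C = 1/(1/R2 + 1/C) = 53 - j0.04322 Ω.
Step 4 — Series with R1: Z_total = R1 + (R2 || C) = 3773 - j0.04322 Ω = 3773∠-0.0° Ω.
Step 5 — Source phasor: V = 15.2∠-19.2° V = 14.35 - j4.999 V.
Step 6 — Ohm's law: I = V / Z_total = (14.35 - j4.999) / (3773 - j0.04322) = 0.003805 - j0.001325 A.
Step 7 — Convert to polar: |I| = 0.004029 A, ∠I = -19.2°.

I = 0.004029∠-19.2° A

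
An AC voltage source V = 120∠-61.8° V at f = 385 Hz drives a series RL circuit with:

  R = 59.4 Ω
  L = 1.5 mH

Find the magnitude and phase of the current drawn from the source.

Step 1 — Angular frequency: ω = 2π·f = 2π·385 = 2419 rad/s.
Step 2 — Component impedances:
  R: Z = R = 59.4 Ω
  L: Z = jωL = j·2419·0.0015 = 0 + j3.629 Ω
Step 3 — Series combination: Z_total = R + L = 59.4 + j3.629 Ω = 59.51∠3.5° Ω.
Step 4 — Source phasor: V = 120∠-61.8° V = 56.71 - j105.8 V.
Step 5 — Ohm's law: I = V / Z_total = (56.71 - j105.8) / (59.4 + j3.629) = 0.8427 - j1.832 A.
Step 6 — Convert to polar: |I| = 2.016 A, ∠I = -65.3°.

I = 2.016∠-65.3° A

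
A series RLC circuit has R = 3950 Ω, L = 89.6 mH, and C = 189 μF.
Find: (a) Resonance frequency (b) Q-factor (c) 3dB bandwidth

Step 1 — Resonance: ω₀ = 1/√(LC) = 1/√(0.0896·0.000189) = 243 rad/s.
Step 2 — f₀ = ω₀/(2π) = 38.68 Hz.
Step 3 — Series Q: Q = ω₀L/R = 243·0.0896/3950 = 0.005512.
Step 4 — Bandwidth: Δω = ω₀/Q = 4.408e+04 rad/s; BW = Δω/(2π) = 7016 Hz.

(a) f₀ = 38.68 Hz  (b) Q = 0.005512  (c) BW = 7016 Hz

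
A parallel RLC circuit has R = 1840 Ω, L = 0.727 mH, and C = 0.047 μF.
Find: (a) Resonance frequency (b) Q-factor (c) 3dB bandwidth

Step 1 — Resonance: ω₀ = 1/√(LC) = 1/√(0.000727·4.7e-08) = 1.711e+05 rad/s.
Step 2 — f₀ = ω₀/(2π) = 2.723e+04 Hz.
Step 3 — Parallel Q: Q = R/(ω₀L) = 1840/(1.711e+05·0.000727) = 14.79.
Step 4 — Bandwidth: Δω = ω₀/Q = 1.156e+04 rad/s; BW = Δω/(2π) = 1840 Hz.

(a) f₀ = 2.723e+04 Hz  (b) Q = 14.79  (c) BW = 1840 Hz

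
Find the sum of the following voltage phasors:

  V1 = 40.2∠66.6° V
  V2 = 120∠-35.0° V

Step 1 — Convert each phasor to rectangular form:
  V1 = 40.2·(cos(66.6°) + j·sin(66.6°)) = 15.97 + j36.89 V
  V2 = 120·(cos(-35.0°) + j·sin(-35.0°)) = 98.3 - j68.83 V
Step 2 — Sum components: V_total = 114.3 - j31.94 V.
Step 3 — Convert to polar: |V_total| = 118.6 V, ∠V_total = -15.6°.

V_total = 118.6∠-15.6° V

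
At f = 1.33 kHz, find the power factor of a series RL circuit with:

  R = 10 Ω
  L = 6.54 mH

Step 1 — Angular frequency: ω = 2π·f = 2π·1330 = 8357 rad/s.
Step 2 — Component impedances:
  R: Z = R = 10 Ω
  L: Z = jωL = j·8357·0.00654 = 0 + j54.65 Ω
Step 3 — Series combination: Z_total = R + L = 10 + j54.65 Ω = 55.56∠79.6° Ω.
Step 4 — Power factor: PF = cos(φ) = Re(Z)/|Z| = 10/55.56 = 0.18.
Step 5 — Type: Im(Z) = 54.65 ⇒ lagging (phase φ = 79.6°).

PF = 0.18 (lagging, φ = 79.6°)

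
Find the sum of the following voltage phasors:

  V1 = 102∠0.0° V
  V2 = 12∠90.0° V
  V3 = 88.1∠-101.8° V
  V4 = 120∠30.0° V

Step 1 — Convert each phasor to rectangular form:
  V1 = 102·(cos(0.0°) + j·sin(0.0°)) = 102 V
  V2 = 12·(cos(90.0°) + j·sin(90.0°)) = 0 + j12 V
  V3 = 88.1·(cos(-101.8°) + j·sin(-101.8°)) = -18.02 - j86.24 V
  V4 = 120·(cos(30.0°) + j·sin(30.0°)) = 103.9 + j60 V
Step 2 — Sum components: V_total = 187.9 - j14.24 V.
Step 3 — Convert to polar: |V_total| = 188.4 V, ∠V_total = -4.3°.

V_total = 188.4∠-4.3° V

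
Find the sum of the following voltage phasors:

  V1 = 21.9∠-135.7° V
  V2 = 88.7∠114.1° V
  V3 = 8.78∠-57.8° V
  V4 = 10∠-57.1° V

Step 1 — Convert each phasor to rectangular form:
  V1 = 21.9·(cos(-135.7°) + j·sin(-135.7°)) = -15.67 - j15.3 V
  V2 = 88.7·(cos(114.1°) + j·sin(114.1°)) = -36.22 + j80.97 V
  V3 = 8.78·(cos(-57.8°) + j·sin(-57.8°)) = 4.679 - j7.43 V
  V4 = 10·(cos(-57.1°) + j·sin(-57.1°)) = 5.432 - j8.396 V
Step 2 — Sum components: V_total = -41.78 + j49.85 V.
Step 3 — Convert to polar: |V_total| = 65.04 V, ∠V_total = 130.0°.

V_total = 65.04∠130.0° V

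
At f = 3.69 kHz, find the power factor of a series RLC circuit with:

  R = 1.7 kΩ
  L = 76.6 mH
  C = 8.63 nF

Step 1 — Angular frequency: ω = 2π·f = 2π·3690 = 2.318e+04 rad/s.
Step 2 — Component impedances:
  R: Z = R = 1700 Ω
  L: Z = jωL = j·2.318e+04·0.0766 = 0 + j1776 Ω
  C: Z = 1/(jωC) = -j/(ω·C) = 0 - j4998 Ω
Step 3 — Series combination: Z_total = R + L + C = 1700 - j3222 Ω = 3643∠-62.2° Ω.
Step 4 — Power factor: PF = cos(φ) = Re(Z)/|Z| = 1700/3642.9 = 0.4667.
Step 5 — Type: Im(Z) = -3222 ⇒ leading (phase φ = -62.2°).

PF = 0.4667 (leading, φ = -62.2°)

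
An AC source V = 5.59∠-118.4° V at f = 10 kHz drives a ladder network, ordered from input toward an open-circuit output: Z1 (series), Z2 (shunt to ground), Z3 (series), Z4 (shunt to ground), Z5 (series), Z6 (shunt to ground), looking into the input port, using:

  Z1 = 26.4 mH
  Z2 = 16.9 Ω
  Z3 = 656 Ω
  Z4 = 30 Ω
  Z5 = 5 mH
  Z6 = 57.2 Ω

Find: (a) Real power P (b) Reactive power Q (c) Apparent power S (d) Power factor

Step 1 — Angular frequency: ω = 2π·f = 2π·1e+04 = 6.283e+04 rad/s.
Step 2 — Component impedances:
  Z1: Z = jωL = j·6.283e+04·0.0264 = 0 + j1659 Ω
  Z2: Z = R = 16.9 Ω
  Z3: Z = R = 656 Ω
  Z4: Z = R = 30 Ω
  Z5: Z = jωL = j·6.283e+04·0.005 = 0 + j314.2 Ω
  Z6: Z = R = 57.2 Ω
Step 3 — Ladder network (open output): work backward from the far end, alternating series and parallel combinations. Z_in = 16.49 + j1659 Ω = 1659∠89.4° Ω.
Step 4 — Source phasor: V = 5.59∠-118.4° V = -2.659 - j4.917 V.
Step 5 — Current: I = V / Z = -0.00298 + j0.001573 A = 0.00337∠152.2° A.
Step 6 — Complex power: S = V·I* = 0.0001873 + j0.01884 VA.
Step 7 — Real power: P = Re(S) = 0.0001873 W.
Step 8 — Reactive power: Q = Im(S) = 0.01884 VAR.
Step 9 — Apparent power: |S| = 0.01884 VA.
Step 10 — Power factor: PF = P/|S| = 0.009943 (lagging).

(a) P = 0.0001873 W  (b) Q = 0.01884 VAR  (c) S = 0.01884 VA  (d) PF = 0.009943 (lagging)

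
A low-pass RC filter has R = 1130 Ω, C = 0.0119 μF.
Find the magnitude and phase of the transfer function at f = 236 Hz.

Step 1 — Angular frequency: ω = 2π·236 = 1483 rad/s.
Step 2 — Transfer function: H(jω) = 1/(1 + jωRC).
Step 3 — Denominator: 1 + jωRC = 1 + j·1483·1130·1.19e-08 = 1 + j0.01994.
Step 4 — H = 0.9996 - j0.01993.
Step 5 — Magnitude: |H| = 0.9998 (-0.0 dB); phase: φ = -1.1°.

|H| = 0.9998 (-0.0 dB), φ = -1.1°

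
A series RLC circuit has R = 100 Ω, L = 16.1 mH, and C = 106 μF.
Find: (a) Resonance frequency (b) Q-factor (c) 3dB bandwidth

Step 1 — Resonance: ω₀ = 1/√(LC) = 1/√(0.0161·0.000106) = 765.5 rad/s.
Step 2 — f₀ = ω₀/(2π) = 121.8 Hz.
Step 3 — Series Q: Q = ω₀L/R = 765.5·0.0161/100 = 0.1232.
Step 4 — Bandwidth: Δω = ω₀/Q = 6211 rad/s; BW = Δω/(2π) = 988.5 Hz.

(a) f₀ = 121.8 Hz  (b) Q = 0.1232  (c) BW = 988.5 Hz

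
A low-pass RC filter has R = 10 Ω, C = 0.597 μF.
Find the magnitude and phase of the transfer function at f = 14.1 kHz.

Step 1 — Angular frequency: ω = 2π·1.41e+04 = 8.859e+04 rad/s.
Step 2 — Transfer function: H(jω) = 1/(1 + jωRC).
Step 3 — Denominator: 1 + jωRC = 1 + j·8.859e+04·10·5.97e-07 = 1 + j0.5289.
Step 4 — H = 0.7814 - j0.4133.
Step 5 — Magnitude: |H| = 0.884 (-1.1 dB); phase: φ = -27.9°.

|H| = 0.884 (-1.1 dB), φ = -27.9°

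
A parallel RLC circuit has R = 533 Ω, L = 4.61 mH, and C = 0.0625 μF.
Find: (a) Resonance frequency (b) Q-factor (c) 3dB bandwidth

Step 1 — Resonance: ω₀ = 1/√(LC) = 1/√(0.00461·6.25e-08) = 5.891e+04 rad/s.
Step 2 — f₀ = ω₀/(2π) = 9376 Hz.
Step 3 — Parallel Q: Q = R/(ω₀L) = 533/(5.891e+04·0.00461) = 1.963.
Step 4 — Bandwidth: Δω = ω₀/Q = 3.002e+04 rad/s; BW = Δω/(2π) = 4778 Hz.

(a) f₀ = 9376 Hz  (b) Q = 1.963  (c) BW = 4778 Hz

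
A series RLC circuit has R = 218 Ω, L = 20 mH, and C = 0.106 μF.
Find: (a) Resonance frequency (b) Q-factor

Step 1 — Resonance condition Im(Z)=0 gives ω₀ = 1/√(LC).
Step 2 — ω₀ = 1/√(0.02·1.06e-07) = 2.172e+04 rad/s.
Step 3 — f₀ = ω₀/(2π) = 3457 Hz.
Step 4 — Series Q: Q = ω₀L/R = 2.172e+04·0.02/218 = 1.993.

(a) f₀ = 3457 Hz  (b) Q = 1.993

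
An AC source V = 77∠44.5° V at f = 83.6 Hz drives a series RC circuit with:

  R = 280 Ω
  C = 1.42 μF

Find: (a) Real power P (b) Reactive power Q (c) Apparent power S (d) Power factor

Step 1 — Angular frequency: ω = 2π·f = 2π·83.6 = 525.3 rad/s.
Step 2 — Component impedances:
  R: Z = R = 280 Ω
  C: Z = 1/(jωC) = -j/(ω·C) = 0 - j1341 Ω
Step 3 — Series combination: Z_total = R + C = 280 - j1341 Ω = 1370∠-78.2° Ω.
Step 4 — Source phasor: V = 77∠44.5° V = 54.92 + j53.97 V.
Step 5 — Current: I = V / Z = -0.03038 + j0.04731 A = 0.05622∠122.7° A.
Step 6 — Complex power: S = V·I* = 0.885 - j4.238 VA.
Step 7 — Real power: P = Re(S) = 0.885 W.
Step 8 — Reactive power: Q = Im(S) = -4.238 VAR.
Step 9 — Apparent power: |S| = 4.329 VA.
Step 10 — Power factor: PF = P/|S| = 0.2044 (leading).

(a) P = 0.885 W  (b) Q = -4.238 VAR  (c) S = 4.329 VA  (d) PF = 0.2044 (leading)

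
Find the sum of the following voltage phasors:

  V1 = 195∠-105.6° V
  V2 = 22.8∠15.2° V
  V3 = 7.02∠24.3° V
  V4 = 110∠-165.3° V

Step 1 — Convert each phasor to rectangular form:
  V1 = 195·(cos(-105.6°) + j·sin(-105.6°)) = -52.44 - j187.8 V
  V2 = 22.8·(cos(15.2°) + j·sin(15.2°)) = 22 + j5.978 V
  V3 = 7.02·(cos(24.3°) + j·sin(24.3°)) = 6.398 + j2.889 V
  V4 = 110·(cos(-165.3°) + j·sin(-165.3°)) = -106.4 - j27.91 V
Step 2 — Sum components: V_total = -130.4 - j206.9 V.
Step 3 — Convert to polar: |V_total| = 244.6 V, ∠V_total = -122.2°.

V_total = 244.6∠-122.2° V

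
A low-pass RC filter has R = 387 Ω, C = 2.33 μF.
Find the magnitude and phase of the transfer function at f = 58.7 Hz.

Step 1 — Angular frequency: ω = 2π·58.7 = 368.8 rad/s.
Step 2 — Transfer function: H(jω) = 1/(1 + jωRC).
Step 3 — Denominator: 1 + jωRC = 1 + j·368.8·387·2.33e-06 = 1 + j0.3326.
Step 4 — H = 0.9004 - j0.2995.
Step 5 — Magnitude: |H| = 0.9489 (-0.5 dB); phase: φ = -18.4°.

|H| = 0.9489 (-0.5 dB), φ = -18.4°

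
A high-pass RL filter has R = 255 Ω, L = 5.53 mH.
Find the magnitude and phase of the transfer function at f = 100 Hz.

Step 1 — Angular frequency: ω = 2π·100 = 628.3 rad/s.
Step 2 — Transfer function: H(jω) = jωL/(R + jωL).
Step 3 — Numerator jωL = j·3.475; denominator R + jωL = 255 + j3.475.
Step 4 — H = 0.0001856 + j0.01362.
Step 5 — Magnitude: |H| = 0.01362 (-37.3 dB); phase: φ = 89.2°.

|H| = 0.01362 (-37.3 dB), φ = 89.2°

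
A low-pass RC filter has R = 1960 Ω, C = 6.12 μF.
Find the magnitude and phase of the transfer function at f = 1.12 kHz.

Step 1 — Angular frequency: ω = 2π·1120 = 7037 rad/s.
Step 2 — Transfer function: H(jω) = 1/(1 + jωRC).
Step 3 — Denominator: 1 + jωRC = 1 + j·7037·1960·6.12e-06 = 1 + j84.41.
Step 4 — H = 0.0001403 - j0.01184.
Step 5 — Magnitude: |H| = 0.01185 (-38.5 dB); phase: φ = -89.3°.

|H| = 0.01185 (-38.5 dB), φ = -89.3°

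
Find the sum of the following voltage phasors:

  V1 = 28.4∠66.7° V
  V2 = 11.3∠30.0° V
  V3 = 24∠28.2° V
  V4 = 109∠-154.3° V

Step 1 — Convert each phasor to rectangular form:
  V1 = 28.4·(cos(66.7°) + j·sin(66.7°)) = 11.23 + j26.08 V
  V2 = 11.3·(cos(30.0°) + j·sin(30.0°)) = 9.786 + j5.65 V
  V3 = 24·(cos(28.2°) + j·sin(28.2°)) = 21.15 + j11.34 V
  V4 = 109·(cos(-154.3°) + j·sin(-154.3°)) = -98.22 - j47.27 V
Step 2 — Sum components: V_total = -56.05 - j4.194 V.
Step 3 — Convert to polar: |V_total| = 56.2 V, ∠V_total = -175.7°.

V_total = 56.2∠-175.7° V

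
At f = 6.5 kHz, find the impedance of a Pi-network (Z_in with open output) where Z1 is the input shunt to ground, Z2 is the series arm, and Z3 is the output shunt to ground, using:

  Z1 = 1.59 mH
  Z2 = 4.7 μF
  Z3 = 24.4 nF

Step 1 — Angular frequency: ω = 2π·f = 2π·6500 = 4.084e+04 rad/s.
Step 2 — Component impedances:
  Z1: Z = jωL = j·4.084e+04·0.00159 = 0 + j64.94 Ω
  Z2: Z = 1/(jωC) = -j/(ω·C) = 0 - j5.21 Ω
  Z3: Z = 1/(jωC) = -j/(ω·C) = 0 - j1003 Ω
Step 3 — With open output, the series arm Z2 and the output shunt Z3 appear in series to ground: Z2 + Z3 = 0 - j1009 Ω.
Step 4 — Parallel with input shunt Z1: Z_in = Z1 || (Z2 + Z3) = 0 + j69.4 Ω = 69.4∠90.0° Ω.

Z = 0 + j69.4 Ω = 69.4∠90.0° Ω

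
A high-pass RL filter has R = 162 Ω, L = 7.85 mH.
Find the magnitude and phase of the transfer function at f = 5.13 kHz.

Step 1 — Angular frequency: ω = 2π·5130 = 3.223e+04 rad/s.
Step 2 — Transfer function: H(jω) = jωL/(R + jωL).
Step 3 — Numerator jωL = j·253; denominator R + jωL = 162 + j253.
Step 4 — H = 0.7093 + j0.4541.
Step 5 — Magnitude: |H| = 0.8422 (-1.5 dB); phase: φ = 32.6°.

|H| = 0.8422 (-1.5 dB), φ = 32.6°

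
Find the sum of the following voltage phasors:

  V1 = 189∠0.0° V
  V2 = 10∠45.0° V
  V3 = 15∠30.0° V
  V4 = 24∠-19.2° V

Step 1 — Convert each phasor to rectangular form:
  V1 = 189·(cos(0.0°) + j·sin(0.0°)) = 189 V
  V2 = 10·(cos(45.0°) + j·sin(45.0°)) = 7.071 + j7.071 V
  V3 = 15·(cos(30.0°) + j·sin(30.0°)) = 12.99 + j7.5 V
  V4 = 24·(cos(-19.2°) + j·sin(-19.2°)) = 22.67 - j7.893 V
Step 2 — Sum components: V_total = 231.7 + j6.678 V.
Step 3 — Convert to polar: |V_total| = 231.8 V, ∠V_total = 1.7°.

V_total = 231.8∠1.7° V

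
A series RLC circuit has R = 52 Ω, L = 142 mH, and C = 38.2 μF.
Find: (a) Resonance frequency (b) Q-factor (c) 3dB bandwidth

Step 1 — Resonance condition Im(Z)=0 gives ω₀ = 1/√(LC).
Step 2 — ω₀ = 1/√(0.142·3.82e-05) = 429.4 rad/s.
Step 3 — f₀ = ω₀/(2π) = 68.34 Hz.
Step 4 — Series Q: Q = ω₀L/R = 429.4·0.142/52 = 1.172.
Step 5 — 3dB bandwidth: Δω = ω₀/Q = 366.2 rad/s; BW = Δω/(2π) = 58.28 Hz.

(a) f₀ = 68.34 Hz  (b) Q = 1.172  (c) BW = 58.28 Hz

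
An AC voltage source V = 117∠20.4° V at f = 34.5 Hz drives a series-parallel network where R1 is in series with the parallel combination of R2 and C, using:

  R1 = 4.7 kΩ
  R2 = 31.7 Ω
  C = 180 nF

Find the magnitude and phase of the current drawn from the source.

Step 1 — Angular frequency: ω = 2π·f = 2π·34.5 = 216.8 rad/s.
Step 2 — Component impedances:
  R1: Z = R = 4700 Ω
  R2: Z = R = 31.7 Ω
  C: Z = 1/(jωC) = -j/(ω·C) = 0 - j2.563e+04 Ω
Step 3 — Parallel branch: R2 || C = 1/(1/R2 + 1/C) = 31.7 - j0.03921 Ω.
Step 4 — Series with R1: Z_total = R1 + (R2 || C) = 4732 - j0.03921 Ω = 4732∠-0.0° Ω.
Step 5 — Source phasor: V = 117∠20.4° V = 109.7 + j40.78 V.
Step 6 — Ohm's law: I = V / Z_total = (109.7 + j40.78) / (4732 - j0.03921) = 0.02318 + j0.008619 A.
Step 7 — Convert to polar: |I| = 0.02473 A, ∠I = 20.4°.

I = 0.02473∠20.4° A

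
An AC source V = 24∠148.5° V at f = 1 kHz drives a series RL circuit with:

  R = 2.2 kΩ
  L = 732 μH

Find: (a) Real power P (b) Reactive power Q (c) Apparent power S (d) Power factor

Step 1 — Angular frequency: ω = 2π·f = 2π·1000 = 6283 rad/s.
Step 2 — Component impedances:
  R: Z = R = 2200 Ω
  L: Z = jωL = j·6283·0.000732 = 0 + j4.599 Ω
Step 3 — Series combination: Z_total = R + L = 2200 + j4.599 Ω = 2200∠0.1° Ω.
Step 4 — Source phasor: V = 24∠148.5° V = -20.46 + j12.54 V.
Step 5 — Current: I = V / Z = -0.00929 + j0.005719 A = 0.01091∠148.4° A.
Step 6 — Complex power: S = V·I* = 0.2618 + j0.0005474 VA.
Step 7 — Real power: P = Re(S) = 0.2618 W.
Step 8 — Reactive power: Q = Im(S) = 0.0005474 VAR.
Step 9 — Apparent power: |S| = 0.2618 VA.
Step 10 — Power factor: PF = P/|S| = 1 (lagging).

(a) P = 0.2618 W  (b) Q = 0.0005474 VAR  (c) S = 0.2618 VA  (d) PF = 1 (lagging)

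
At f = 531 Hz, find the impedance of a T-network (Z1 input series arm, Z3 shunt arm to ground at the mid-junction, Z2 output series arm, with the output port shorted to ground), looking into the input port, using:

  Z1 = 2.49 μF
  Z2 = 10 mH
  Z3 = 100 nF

Step 1 — Angular frequency: ω = 2π·f = 2π·531 = 3336 rad/s.
Step 2 — Component impedances:
  Z1: Z = 1/(jωC) = -j/(ω·C) = 0 - j120.4 Ω
  Z2: Z = jωL = j·3336·0.01 = 0 + j33.36 Ω
  Z3: Z = 1/(jωC) = -j/(ω·C) = 0 - j2997 Ω
Step 3 — With the output port shorted to ground, the output series arm Z2 runs from the junction to ground; the shunt arm Z3 also runs from the junction to ground. They appear in parallel: Z3 || Z2 = 0 + j33.74 Ω.
Step 4 — Series with input arm Z1: Z_in = Z1 + (Z3 || Z2) = 0 - j86.63 Ω = 86.63∠-90.0° Ω.

Z = 0 - j86.63 Ω = 86.63∠-90.0° Ω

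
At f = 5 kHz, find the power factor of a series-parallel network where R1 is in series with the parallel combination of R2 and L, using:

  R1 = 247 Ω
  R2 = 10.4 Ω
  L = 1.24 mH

Step 1 — Angular frequency: ω = 2π·f = 2π·5000 = 3.142e+04 rad/s.
Step 2 — Component impedances:
  R1: Z = R = 247 Ω
  R2: Z = R = 10.4 Ω
  L: Z = jωL = j·3.142e+04·0.00124 = 0 + j38.96 Ω
Step 3 — Parallel branch: R2 || L = 1/(1/R2 + 1/L) = 9.708 + j2.592 Ω.
Step 4 — Series with R1: Z_total = R1 + (R2 || L) = 256.7 + j2.592 Ω = 256.7∠0.6° Ω.
Step 5 — Power factor: PF = cos(φ) = Re(Z)/|Z| = 256.708/256.721 = 0.9999.
Step 6 — Type: Im(Z) = 2.592 ⇒ lagging (phase φ = 0.6°).

PF = 0.9999 (lagging, φ = 0.6°)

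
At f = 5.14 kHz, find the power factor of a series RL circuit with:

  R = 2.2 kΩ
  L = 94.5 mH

Step 1 — Angular frequency: ω = 2π·f = 2π·5140 = 3.23e+04 rad/s.
Step 2 — Component impedances:
  R: Z = R = 2200 Ω
  L: Z = jωL = j·3.23e+04·0.0945 = 0 + j3052 Ω
Step 3 — Series combination: Z_total = R + L = 2200 + j3052 Ω = 3762∠54.2° Ω.
Step 4 — Power factor: PF = cos(φ) = Re(Z)/|Z| = 2200/3762 = 0.5848.
Step 5 — Type: Im(Z) = 3052 ⇒ lagging (phase φ = 54.2°).

PF = 0.5848 (lagging, φ = 54.2°)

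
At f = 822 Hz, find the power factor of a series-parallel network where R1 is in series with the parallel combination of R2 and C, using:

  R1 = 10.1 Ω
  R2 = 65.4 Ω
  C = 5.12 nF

Step 1 — Angular frequency: ω = 2π·f = 2π·822 = 5165 rad/s.
Step 2 — Component impedances:
  R1: Z = R = 10.1 Ω
  R2: Z = R = 65.4 Ω
  C: Z = 1/(jωC) = -j/(ω·C) = 0 - j3.782e+04 Ω
Step 3 — Parallel branch: R2 || C = 1/(1/R2 + 1/C) = 65.4 - j0.1131 Ω.
Step 4 — Series with R1: Z_total = R1 + (R2 || C) = 75.5 - j0.1131 Ω = 75.5∠-0.1° Ω.
Step 5 — Power factor: PF = cos(φ) = Re(Z)/|Z| = 75.5/75.5 = 1.
Step 6 — Type: Im(Z) = -0.1131 ⇒ leading (phase φ = -0.1°).

PF = 1 (leading, φ = -0.1°)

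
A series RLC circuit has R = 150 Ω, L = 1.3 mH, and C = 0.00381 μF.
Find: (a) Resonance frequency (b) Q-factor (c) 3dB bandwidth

Step 1 — Resonance condition Im(Z)=0 gives ω₀ = 1/√(LC).
Step 2 — ω₀ = 1/√(0.0013·3.81e-09) = 4.493e+05 rad/s.
Step 3 — f₀ = ω₀/(2π) = 7.151e+04 Hz.
Step 4 — Series Q: Q = ω₀L/R = 4.493e+05·0.0013/150 = 3.894.
Step 5 — 3dB bandwidth: Δω = ω₀/Q = 1.154e+05 rad/s; BW = Δω/(2π) = 1.836e+04 Hz.

(a) f₀ = 7.151e+04 Hz  (b) Q = 3.894  (c) BW = 1.836e+04 Hz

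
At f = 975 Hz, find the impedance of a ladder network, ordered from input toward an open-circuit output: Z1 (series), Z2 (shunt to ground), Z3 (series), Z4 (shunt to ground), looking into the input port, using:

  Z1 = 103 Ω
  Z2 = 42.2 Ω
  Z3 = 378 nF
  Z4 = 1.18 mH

Step 1 — Angular frequency: ω = 2π·f = 2π·975 = 6126 rad/s.
Step 2 — Component impedances:
  Z1: Z = R = 103 Ω
  Z2: Z = R = 42.2 Ω
  Z3: Z = 1/(jωC) = -j/(ω·C) = 0 - j431.8 Ω
  Z4: Z = jωL = j·6126·0.00118 = 0 + j7.229 Ω
Step 3 — Ladder network (open output): work backward from the far end, alternating series and parallel combinations. Z_in = 144.8 - j4.153 Ω = 144.8∠-1.6° Ω.

Z = 144.8 - j4.153 Ω = 144.8∠-1.6° Ω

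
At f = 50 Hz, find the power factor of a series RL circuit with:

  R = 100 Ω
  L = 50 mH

Step 1 — Angular frequency: ω = 2π·f = 2π·50 = 314.2 rad/s.
Step 2 — Component impedances:
  R: Z = R = 100 Ω
  L: Z = jωL = j·314.2·0.05 = 0 + j15.71 Ω
Step 3 — Series combination: Z_total = R + L = 100 + j15.71 Ω = 101.2∠8.9° Ω.
Step 4 — Power factor: PF = cos(φ) = Re(Z)/|Z| = 100/101.226 = 0.9879.
Step 5 — Type: Im(Z) = 15.71 ⇒ lagging (phase φ = 8.9°).

PF = 0.9879 (lagging, φ = 8.9°)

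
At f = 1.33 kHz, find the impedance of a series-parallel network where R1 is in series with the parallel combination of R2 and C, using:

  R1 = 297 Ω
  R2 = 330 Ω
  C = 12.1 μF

Step 1 — Angular frequency: ω = 2π·f = 2π·1330 = 8357 rad/s.
Step 2 — Component impedances:
  R1: Z = R = 297 Ω
  R2: Z = R = 330 Ω
  C: Z = 1/(jωC) = -j/(ω·C) = 0 - j9.89 Ω
Step 3 — Parallel branch: R2 || C = 1/(1/R2 + 1/C) = 0.2961 - j9.881 Ω.
Step 4 — Series with R1: Z_total = R1 + (R2 || C) = 297.3 - j9.881 Ω = 297.5∠-1.9° Ω.

Z = 297.3 - j9.881 Ω = 297.5∠-1.9° Ω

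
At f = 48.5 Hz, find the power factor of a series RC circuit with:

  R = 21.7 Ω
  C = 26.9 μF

Step 1 — Angular frequency: ω = 2π·f = 2π·48.5 = 304.7 rad/s.
Step 2 — Component impedances:
  R: Z = R = 21.7 Ω
  C: Z = 1/(jωC) = -j/(ω·C) = 0 - j122 Ω
Step 3 — Series combination: Z_total = R + C = 21.7 - j122 Ω = 123.9∠-79.9° Ω.
Step 4 — Power factor: PF = cos(φ) = Re(Z)/|Z| = 21.7/123.9 = 0.1751.
Step 5 — Type: Im(Z) = -122 ⇒ leading (phase φ = -79.9°).

PF = 0.1751 (leading, φ = -79.9°)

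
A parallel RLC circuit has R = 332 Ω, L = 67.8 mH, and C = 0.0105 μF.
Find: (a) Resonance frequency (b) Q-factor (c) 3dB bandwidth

Step 1 — Resonance: ω₀ = 1/√(LC) = 1/√(0.0678·1.05e-08) = 3.748e+04 rad/s.
Step 2 — f₀ = ω₀/(2π) = 5965 Hz.
Step 3 — Parallel Q: Q = R/(ω₀L) = 332/(3.748e+04·0.0678) = 0.1307.
Step 4 — Bandwidth: Δω = ω₀/Q = 2.869e+05 rad/s; BW = Δω/(2π) = 4.566e+04 Hz.

(a) f₀ = 5965 Hz  (b) Q = 0.1307  (c) BW = 4.566e+04 Hz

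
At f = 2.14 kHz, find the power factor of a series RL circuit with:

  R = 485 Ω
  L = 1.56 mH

Step 1 — Angular frequency: ω = 2π·f = 2π·2140 = 1.345e+04 rad/s.
Step 2 — Component impedances:
  R: Z = R = 485 Ω
  L: Z = jωL = j·1.345e+04·0.00156 = 0 + j20.98 Ω
Step 3 — Series combination: Z_total = R + L = 485 + j20.98 Ω = 485.5∠2.5° Ω.
Step 4 — Power factor: PF = cos(φ) = Re(Z)/|Z| = 485/485.45 = 0.9991.
Step 5 — Type: Im(Z) = 20.98 ⇒ lagging (phase φ = 2.5°).

PF = 0.9991 (lagging, φ = 2.5°)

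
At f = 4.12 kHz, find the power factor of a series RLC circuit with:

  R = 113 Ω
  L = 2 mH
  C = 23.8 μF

Step 1 — Angular frequency: ω = 2π·f = 2π·4120 = 2.589e+04 rad/s.
Step 2 — Component impedances:
  R: Z = R = 113 Ω
  L: Z = jωL = j·2.589e+04·0.002 = 0 + j51.77 Ω
  C: Z = 1/(jωC) = -j/(ω·C) = 0 - j1.623 Ω
Step 3 — Series combination: Z_total = R + L + C = 113 + j50.15 Ω = 123.6∠23.9° Ω.
Step 4 — Power factor: PF = cos(φ) = Re(Z)/|Z| = 113/123.63 = 0.914.
Step 5 — Type: Im(Z) = 50.15 ⇒ lagging (phase φ = 23.9°).

PF = 0.914 (lagging, φ = 23.9°)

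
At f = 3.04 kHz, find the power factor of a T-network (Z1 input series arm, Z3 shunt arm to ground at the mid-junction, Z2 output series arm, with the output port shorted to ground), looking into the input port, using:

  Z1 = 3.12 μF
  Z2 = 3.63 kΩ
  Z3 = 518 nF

Step 1 — Angular frequency: ω = 2π·f = 2π·3040 = 1.91e+04 rad/s.
Step 2 — Component impedances:
  Z1: Z = 1/(jωC) = -j/(ω·C) = 0 - j16.78 Ω
  Z2: Z = R = 3630 Ω
  Z3: Z = 1/(jωC) = -j/(ω·C) = 0 - j101.1 Ω
Step 3 — With the output port shorted to ground, the output series arm Z2 runs from the junction to ground; the shunt arm Z3 also runs from the junction to ground. They appear in parallel: Z3 || Z2 = 2.812 - j101 Ω.
Step 4 — Series with input arm Z1: Z_in = Z1 + (Z3 || Z2) = 2.812 - j117.8 Ω = 117.8∠-88.6° Ω.
Step 5 — Power factor: PF = cos(φ) = Re(Z)/|Z| = 2.812/117.8 = 0.02387.
Step 6 — Type: Im(Z) = -117.8 ⇒ leading (phase φ = -88.6°).

PF = 0.02387 (leading, φ = -88.6°)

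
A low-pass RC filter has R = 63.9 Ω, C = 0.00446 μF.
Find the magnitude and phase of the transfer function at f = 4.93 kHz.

Step 1 — Angular frequency: ω = 2π·4930 = 3.098e+04 rad/s.
Step 2 — Transfer function: H(jω) = 1/(1 + jωRC).
Step 3 — Denominator: 1 + jωRC = 1 + j·3.098e+04·63.9·4.46e-09 = 1 + j0.008828.
Step 4 — H = 0.9999 - j0.008827.
Step 5 — Magnitude: |H| = 1 (-0.0 dB); phase: φ = -0.5°.

|H| = 1 (-0.0 dB), φ = -0.5°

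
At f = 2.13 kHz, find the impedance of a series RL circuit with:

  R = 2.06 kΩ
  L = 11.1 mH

Step 1 — Angular frequency: ω = 2π·f = 2π·2130 = 1.338e+04 rad/s.
Step 2 — Component impedances:
  R: Z = R = 2060 Ω
  L: Z = jωL = j·1.338e+04·0.0111 = 0 + j148.6 Ω
Step 3 — Series combination: Z_total = R + L = 2060 + j148.6 Ω = 2065∠4.1° Ω.

Z = 2060 + j148.6 Ω = 2065∠4.1° Ω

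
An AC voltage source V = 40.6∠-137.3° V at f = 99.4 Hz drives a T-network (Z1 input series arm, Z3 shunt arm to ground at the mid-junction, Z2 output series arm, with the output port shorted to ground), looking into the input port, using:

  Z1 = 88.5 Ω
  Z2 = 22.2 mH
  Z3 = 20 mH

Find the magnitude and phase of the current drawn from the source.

Step 1 — Angular frequency: ω = 2π·f = 2π·99.4 = 624.5 rad/s.
Step 2 — Component impedances:
  Z1: Z = R = 88.5 Ω
  Z2: Z = jωL = j·624.5·0.0222 = 0 + j13.86 Ω
  Z3: Z = jωL = j·624.5·0.02 = 0 + j12.49 Ω
Step 3 — With the output port shorted to ground, the output series arm Z2 runs from the junction to ground; the shunt arm Z3 also runs from the junction to ground. They appear in parallel: Z3 || Z2 = 0 + j6.571 Ω.
Step 4 — Series with input arm Z1: Z_in = Z1 + (Z3 || Z2) = 88.5 + j6.571 Ω = 88.74∠4.2° Ω.
Step 5 — Source phasor: V = 40.6∠-137.3° V = -29.84 - j27.53 V.
Step 6 — Ohm's law: I = V / Z_total = (-29.84 - j27.53) / (88.5 + j6.571) = -0.3583 - j0.2845 A.
Step 7 — Convert to polar: |I| = 0.4575 A, ∠I = -141.5°.

I = 0.4575∠-141.5° A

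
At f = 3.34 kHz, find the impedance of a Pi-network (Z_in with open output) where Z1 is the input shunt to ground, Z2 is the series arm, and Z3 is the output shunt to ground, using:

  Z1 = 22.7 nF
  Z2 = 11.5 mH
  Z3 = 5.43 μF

Step 1 — Angular frequency: ω = 2π·f = 2π·3340 = 2.099e+04 rad/s.
Step 2 — Component impedances:
  Z1: Z = 1/(jωC) = -j/(ω·C) = 0 - j2099 Ω
  Z2: Z = jωL = j·2.099e+04·0.0115 = 0 + j241.3 Ω
  Z3: Z = 1/(jωC) = -j/(ω·C) = 0 - j8.776 Ω
Step 3 — With open output, the series arm Z2 and the output shunt Z3 appear in series to ground: Z2 + Z3 = 0 + j232.6 Ω.
Step 4 — Parallel with input shunt Z1: Z_in = Z1 || (Z2 + Z3) = 0 + j261.5 Ω = 261.5∠90.0° Ω.

Z = 0 + j261.5 Ω = 261.5∠90.0° Ω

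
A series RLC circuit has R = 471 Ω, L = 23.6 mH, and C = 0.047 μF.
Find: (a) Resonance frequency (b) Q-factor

Step 1 — Resonance condition Im(Z)=0 gives ω₀ = 1/√(LC).
Step 2 — ω₀ = 1/√(0.0236·4.7e-08) = 3.003e+04 rad/s.
Step 3 — f₀ = ω₀/(2π) = 4779 Hz.
Step 4 — Series Q: Q = ω₀L/R = 3.003e+04·0.0236/471 = 1.504.

(a) f₀ = 4779 Hz  (b) Q = 1.504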